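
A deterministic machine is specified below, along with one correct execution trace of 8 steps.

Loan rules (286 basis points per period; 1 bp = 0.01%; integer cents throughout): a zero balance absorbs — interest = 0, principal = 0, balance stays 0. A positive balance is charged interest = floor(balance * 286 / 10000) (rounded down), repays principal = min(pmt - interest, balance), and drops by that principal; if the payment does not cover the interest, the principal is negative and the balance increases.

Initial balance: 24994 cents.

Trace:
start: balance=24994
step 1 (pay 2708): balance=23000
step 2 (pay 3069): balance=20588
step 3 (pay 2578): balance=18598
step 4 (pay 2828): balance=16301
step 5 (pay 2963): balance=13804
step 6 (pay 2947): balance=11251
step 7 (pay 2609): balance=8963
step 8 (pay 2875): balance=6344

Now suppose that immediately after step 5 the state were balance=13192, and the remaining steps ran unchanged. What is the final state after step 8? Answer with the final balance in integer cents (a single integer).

5678

state after step 5 := balance=13192
step 6 (pay 2947): balance=10622
step 7 (pay 2609): balance=8316
step 8 (pay 2875): balance=5678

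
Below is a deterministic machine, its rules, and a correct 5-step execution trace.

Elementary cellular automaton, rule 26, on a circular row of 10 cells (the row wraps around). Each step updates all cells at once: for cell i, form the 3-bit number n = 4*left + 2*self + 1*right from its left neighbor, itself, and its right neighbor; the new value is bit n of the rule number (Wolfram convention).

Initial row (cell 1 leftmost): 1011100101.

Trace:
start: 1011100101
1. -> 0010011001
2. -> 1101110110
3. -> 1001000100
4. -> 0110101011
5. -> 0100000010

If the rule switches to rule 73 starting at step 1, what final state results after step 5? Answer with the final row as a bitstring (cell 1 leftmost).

(re-executing steps 1..5 under rule 73; state before step 1: 1011100101)
1. -> 1010100001
2. -> 1000001101
3. -> 1011101101
4. -> 1010101101
5. -> 1000001101

1000001101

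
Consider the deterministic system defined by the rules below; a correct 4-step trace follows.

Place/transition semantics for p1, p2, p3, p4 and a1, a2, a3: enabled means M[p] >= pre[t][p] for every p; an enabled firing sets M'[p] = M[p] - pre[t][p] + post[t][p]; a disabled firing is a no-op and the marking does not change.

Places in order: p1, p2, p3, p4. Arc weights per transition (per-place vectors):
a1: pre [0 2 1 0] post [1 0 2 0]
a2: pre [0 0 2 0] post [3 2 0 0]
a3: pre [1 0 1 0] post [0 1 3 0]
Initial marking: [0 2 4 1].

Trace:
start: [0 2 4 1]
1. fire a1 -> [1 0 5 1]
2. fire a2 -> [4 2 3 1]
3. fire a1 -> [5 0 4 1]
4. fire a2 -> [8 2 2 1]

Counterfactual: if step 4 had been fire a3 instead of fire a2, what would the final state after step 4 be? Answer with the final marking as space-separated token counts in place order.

4 1 6 1

(re-executing from step 4 with the substitution; state before step 4: [5 0 4 1])
4. fire a3 -> [4 1 6 1]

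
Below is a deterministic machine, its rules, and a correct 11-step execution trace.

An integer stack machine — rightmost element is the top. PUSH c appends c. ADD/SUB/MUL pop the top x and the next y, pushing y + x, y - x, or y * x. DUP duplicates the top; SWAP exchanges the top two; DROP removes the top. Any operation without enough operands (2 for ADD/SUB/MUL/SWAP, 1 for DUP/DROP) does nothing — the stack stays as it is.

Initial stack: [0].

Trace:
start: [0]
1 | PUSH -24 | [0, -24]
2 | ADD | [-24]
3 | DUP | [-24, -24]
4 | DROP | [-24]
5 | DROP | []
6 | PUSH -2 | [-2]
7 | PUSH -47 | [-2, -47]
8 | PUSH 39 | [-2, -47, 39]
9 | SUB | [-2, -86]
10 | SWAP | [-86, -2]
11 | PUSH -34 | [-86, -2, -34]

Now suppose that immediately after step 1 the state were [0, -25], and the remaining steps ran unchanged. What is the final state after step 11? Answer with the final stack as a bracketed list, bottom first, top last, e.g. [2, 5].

state after step 1 := [0, -25]
2 | ADD | [-25]
3 | DUP | [-25, -25]
4 | DROP | [-25]
5 | DROP | []
6 | PUSH -2 | [-2]
7 | PUSH -47 | [-2, -47]
8 | PUSH 39 | [-2, -47, 39]
9 | SUB | [-2, -86]
10 | SWAP | [-86, -2]
11 | PUSH -34 | [-86, -2, -34]

[-86, -2, -34]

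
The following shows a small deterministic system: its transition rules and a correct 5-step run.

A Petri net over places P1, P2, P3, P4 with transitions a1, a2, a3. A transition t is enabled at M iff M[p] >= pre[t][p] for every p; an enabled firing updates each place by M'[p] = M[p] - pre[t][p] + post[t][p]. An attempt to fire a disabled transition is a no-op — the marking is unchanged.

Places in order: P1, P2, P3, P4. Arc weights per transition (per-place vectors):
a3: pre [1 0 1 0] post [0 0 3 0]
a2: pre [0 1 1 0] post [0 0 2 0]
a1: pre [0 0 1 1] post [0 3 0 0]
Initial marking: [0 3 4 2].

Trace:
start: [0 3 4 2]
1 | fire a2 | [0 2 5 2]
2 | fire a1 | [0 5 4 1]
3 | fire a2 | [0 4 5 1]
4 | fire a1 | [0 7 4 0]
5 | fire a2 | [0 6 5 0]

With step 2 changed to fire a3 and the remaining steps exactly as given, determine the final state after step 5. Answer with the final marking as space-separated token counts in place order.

0 3 6 1

(re-executing from step 2 with the substitution; state before step 2: [0 2 5 2])
2 | fire a3 | [0 2 5 2]
3 | fire a2 | [0 1 6 2]
4 | fire a1 | [0 4 5 1]
5 | fire a2 | [0 3 6 1]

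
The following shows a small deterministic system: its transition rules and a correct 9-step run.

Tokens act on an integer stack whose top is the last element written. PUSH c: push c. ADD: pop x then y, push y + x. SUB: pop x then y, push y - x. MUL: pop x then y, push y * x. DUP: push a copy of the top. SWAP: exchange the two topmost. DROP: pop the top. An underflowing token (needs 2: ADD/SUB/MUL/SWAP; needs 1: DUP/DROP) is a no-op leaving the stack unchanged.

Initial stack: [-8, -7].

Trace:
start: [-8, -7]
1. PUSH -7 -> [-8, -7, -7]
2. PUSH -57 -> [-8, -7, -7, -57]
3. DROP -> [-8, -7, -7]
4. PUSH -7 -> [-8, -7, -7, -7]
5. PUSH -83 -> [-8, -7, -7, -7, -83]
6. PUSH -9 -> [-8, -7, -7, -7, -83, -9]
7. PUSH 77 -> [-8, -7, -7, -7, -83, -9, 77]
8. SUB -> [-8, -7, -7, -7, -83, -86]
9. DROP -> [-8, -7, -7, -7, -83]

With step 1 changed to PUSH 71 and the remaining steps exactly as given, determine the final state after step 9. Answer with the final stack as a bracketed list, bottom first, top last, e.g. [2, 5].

(re-executing from step 1 with the substitution; state before step 1: [-8, -7])
1. PUSH 71 -> [-8, -7, 71]
2. PUSH -57 -> [-8, -7, 71, -57]
3. DROP -> [-8, -7, 71]
4. PUSH -7 -> [-8, -7, 71, -7]
5. PUSH -83 -> [-8, -7, 71, -7, -83]
6. PUSH -9 -> [-8, -7, 71, -7, -83, -9]
7. PUSH 77 -> [-8, -7, 71, -7, -83, -9, 77]
8. SUB -> [-8, -7, 71, -7, -83, -86]
9. DROP -> [-8, -7, 71, -7, -83]

[-8, -7, 71, -7, -83]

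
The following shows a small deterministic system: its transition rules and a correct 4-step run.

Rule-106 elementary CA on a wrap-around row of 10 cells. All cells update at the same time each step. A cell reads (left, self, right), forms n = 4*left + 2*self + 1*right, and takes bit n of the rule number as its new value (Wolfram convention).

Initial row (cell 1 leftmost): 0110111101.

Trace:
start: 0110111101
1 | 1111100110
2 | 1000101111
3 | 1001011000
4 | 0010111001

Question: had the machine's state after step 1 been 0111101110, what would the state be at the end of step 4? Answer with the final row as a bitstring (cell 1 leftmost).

0111111111

state after step 1 := 0111101110
2 | 1100111010
3 | 1101101101
4 | 0111111111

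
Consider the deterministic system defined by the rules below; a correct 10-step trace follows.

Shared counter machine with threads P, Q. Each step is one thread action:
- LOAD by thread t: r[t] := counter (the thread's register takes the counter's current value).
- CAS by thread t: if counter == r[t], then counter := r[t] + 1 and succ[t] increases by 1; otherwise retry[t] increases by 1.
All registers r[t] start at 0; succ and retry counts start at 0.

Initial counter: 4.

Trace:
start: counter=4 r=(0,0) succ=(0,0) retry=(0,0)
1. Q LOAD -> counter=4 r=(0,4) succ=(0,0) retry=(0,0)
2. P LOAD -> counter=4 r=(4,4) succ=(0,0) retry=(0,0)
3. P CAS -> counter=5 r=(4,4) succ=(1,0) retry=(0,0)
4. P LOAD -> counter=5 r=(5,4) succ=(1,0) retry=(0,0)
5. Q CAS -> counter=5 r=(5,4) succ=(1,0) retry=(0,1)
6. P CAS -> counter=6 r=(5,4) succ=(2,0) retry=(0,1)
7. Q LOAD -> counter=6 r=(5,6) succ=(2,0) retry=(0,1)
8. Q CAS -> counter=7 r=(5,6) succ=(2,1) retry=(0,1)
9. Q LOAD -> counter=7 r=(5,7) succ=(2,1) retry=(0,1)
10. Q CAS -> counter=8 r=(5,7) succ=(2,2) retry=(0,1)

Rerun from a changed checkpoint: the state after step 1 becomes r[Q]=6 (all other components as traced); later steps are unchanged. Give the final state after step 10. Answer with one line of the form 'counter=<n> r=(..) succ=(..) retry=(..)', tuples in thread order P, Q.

state after step 1 := counter=4 r=(0,6) succ=(0,0) retry=(0,0)
2. P LOAD -> counter=4 r=(4,6) succ=(0,0) retry=(0,0)
3. P CAS -> counter=5 r=(4,6) succ=(1,0) retry=(0,0)
4. P LOAD -> counter=5 r=(5,6) succ=(1,0) retry=(0,0)
5. Q CAS -> counter=5 r=(5,6) succ=(1,0) retry=(0,1)
6. P CAS -> counter=6 r=(5,6) succ=(2,0) retry=(0,1)
7. Q LOAD -> counter=6 r=(5,6) succ=(2,0) retry=(0,1)
8. Q CAS -> counter=7 r=(5,6) succ=(2,1) retry=(0,1)
9. Q LOAD -> counter=7 r=(5,7) succ=(2,1) retry=(0,1)
10. Q CAS -> counter=8 r=(5,7) succ=(2,2) retry=(0,1)

counter=8 r=(5,7) succ=(2,2) retry=(0,1)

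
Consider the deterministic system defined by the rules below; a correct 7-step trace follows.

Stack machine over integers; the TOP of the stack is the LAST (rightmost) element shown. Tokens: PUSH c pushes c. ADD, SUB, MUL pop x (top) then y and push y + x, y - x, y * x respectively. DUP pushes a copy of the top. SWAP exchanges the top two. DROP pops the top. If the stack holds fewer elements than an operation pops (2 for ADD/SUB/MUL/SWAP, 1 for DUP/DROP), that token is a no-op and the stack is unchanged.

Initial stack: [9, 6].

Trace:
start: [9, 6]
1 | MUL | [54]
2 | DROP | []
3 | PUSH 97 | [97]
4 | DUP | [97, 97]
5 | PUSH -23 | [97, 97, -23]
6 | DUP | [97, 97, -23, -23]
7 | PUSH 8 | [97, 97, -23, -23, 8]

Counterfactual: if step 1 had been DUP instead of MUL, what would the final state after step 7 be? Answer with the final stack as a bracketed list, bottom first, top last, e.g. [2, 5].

(re-executing from step 1 with the substitution; state before step 1: [9, 6])
1 | DUP | [9, 6, 6]
2 | DROP | [9, 6]
3 | PUSH 97 | [9, 6, 97]
4 | DUP | [9, 6, 97, 97]
5 | PUSH -23 | [9, 6, 97, 97, -23]
6 | DUP | [9, 6, 97, 97, -23, -23]
7 | PUSH 8 | [9, 6, 97, 97, -23, -23, 8]

[9, 6, 97, 97, -23, -23, 8]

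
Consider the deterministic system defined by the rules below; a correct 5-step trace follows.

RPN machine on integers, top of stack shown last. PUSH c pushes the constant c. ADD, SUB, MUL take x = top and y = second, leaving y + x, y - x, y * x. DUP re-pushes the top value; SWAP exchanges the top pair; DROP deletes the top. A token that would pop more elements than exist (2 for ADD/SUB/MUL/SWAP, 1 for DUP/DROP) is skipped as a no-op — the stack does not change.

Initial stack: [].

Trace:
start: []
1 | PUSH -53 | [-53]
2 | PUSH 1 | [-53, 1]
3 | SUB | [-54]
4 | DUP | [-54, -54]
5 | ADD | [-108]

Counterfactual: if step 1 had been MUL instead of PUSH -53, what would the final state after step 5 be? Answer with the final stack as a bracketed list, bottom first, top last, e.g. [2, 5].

[2]

(re-executing from step 1 with the substitution; state before step 1: [])
1 | MUL | []
2 | PUSH 1 | [1]
3 | SUB | [1]
4 | DUP | [1, 1]
5 | ADD | [2]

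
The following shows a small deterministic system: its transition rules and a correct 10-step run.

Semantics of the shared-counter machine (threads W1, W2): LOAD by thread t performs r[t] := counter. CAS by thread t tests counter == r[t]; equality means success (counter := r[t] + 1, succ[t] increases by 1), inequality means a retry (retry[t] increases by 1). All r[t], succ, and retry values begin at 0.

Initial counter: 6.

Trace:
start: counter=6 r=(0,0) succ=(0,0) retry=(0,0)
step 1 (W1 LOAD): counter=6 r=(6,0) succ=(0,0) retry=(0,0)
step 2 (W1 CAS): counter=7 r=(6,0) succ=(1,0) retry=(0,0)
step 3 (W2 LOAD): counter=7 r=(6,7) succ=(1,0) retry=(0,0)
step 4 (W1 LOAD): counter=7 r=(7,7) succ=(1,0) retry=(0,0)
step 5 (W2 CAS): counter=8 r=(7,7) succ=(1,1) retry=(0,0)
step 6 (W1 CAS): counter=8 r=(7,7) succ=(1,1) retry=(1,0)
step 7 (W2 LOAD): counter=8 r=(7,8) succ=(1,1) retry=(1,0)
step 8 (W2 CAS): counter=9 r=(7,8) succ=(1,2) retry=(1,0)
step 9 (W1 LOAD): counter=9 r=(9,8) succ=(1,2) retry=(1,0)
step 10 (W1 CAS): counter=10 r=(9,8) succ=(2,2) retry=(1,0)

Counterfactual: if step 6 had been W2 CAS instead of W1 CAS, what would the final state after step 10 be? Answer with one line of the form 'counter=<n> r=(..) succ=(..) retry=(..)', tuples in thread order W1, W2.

(re-executing from step 6 with the substitution; state before step 6: counter=8 r=(7,7) succ=(1,1) retry=(0,0))
step 6 (W2 CAS): counter=8 r=(7,7) succ=(1,1) retry=(0,1)
step 7 (W2 LOAD): counter=8 r=(7,8) succ=(1,1) retry=(0,1)
step 8 (W2 CAS): counter=9 r=(7,8) succ=(1,2) retry=(0,1)
step 9 (W1 LOAD): counter=9 r=(9,8) succ=(1,2) retry=(0,1)
step 10 (W1 CAS): counter=10 r=(9,8) succ=(2,2) retry=(0,1)

counter=10 r=(9,8) succ=(2,2) retry=(0,1)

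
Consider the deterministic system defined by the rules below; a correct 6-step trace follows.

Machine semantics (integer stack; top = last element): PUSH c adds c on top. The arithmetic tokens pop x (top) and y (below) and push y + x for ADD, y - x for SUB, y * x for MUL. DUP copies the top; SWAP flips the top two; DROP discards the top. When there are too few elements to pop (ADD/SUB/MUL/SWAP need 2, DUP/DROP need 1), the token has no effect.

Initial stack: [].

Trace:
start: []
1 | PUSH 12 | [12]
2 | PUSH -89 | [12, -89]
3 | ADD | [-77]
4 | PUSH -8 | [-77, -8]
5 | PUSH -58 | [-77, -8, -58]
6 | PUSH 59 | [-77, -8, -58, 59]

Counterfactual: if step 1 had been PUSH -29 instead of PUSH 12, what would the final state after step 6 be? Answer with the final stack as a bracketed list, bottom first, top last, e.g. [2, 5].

[-118, -8, -58, 59]

(re-executing from step 1 with the substitution; state before step 1: [])
1 | PUSH -29 | [-29]
2 | PUSH -89 | [-29, -89]
3 | ADD | [-118]
4 | PUSH -8 | [-118, -8]
5 | PUSH -58 | [-118, -8, -58]
6 | PUSH 59 | [-118, -8, -58, 59]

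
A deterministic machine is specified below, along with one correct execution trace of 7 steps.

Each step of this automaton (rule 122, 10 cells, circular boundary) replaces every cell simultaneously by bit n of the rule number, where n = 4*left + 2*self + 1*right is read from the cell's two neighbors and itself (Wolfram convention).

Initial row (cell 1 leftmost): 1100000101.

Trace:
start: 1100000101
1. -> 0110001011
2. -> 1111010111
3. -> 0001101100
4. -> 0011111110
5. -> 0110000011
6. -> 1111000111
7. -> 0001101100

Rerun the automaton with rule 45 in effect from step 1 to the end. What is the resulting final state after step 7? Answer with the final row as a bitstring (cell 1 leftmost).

(re-executing steps 1..7 under rule 45; state before step 1: 1100000101)
1. -> 0001110111
2. -> 0101001100
3. -> 0111001001
4. -> 1100001001
5. -> 0001101001
6. -> 0101011001
7. -> 1111110001

1111110001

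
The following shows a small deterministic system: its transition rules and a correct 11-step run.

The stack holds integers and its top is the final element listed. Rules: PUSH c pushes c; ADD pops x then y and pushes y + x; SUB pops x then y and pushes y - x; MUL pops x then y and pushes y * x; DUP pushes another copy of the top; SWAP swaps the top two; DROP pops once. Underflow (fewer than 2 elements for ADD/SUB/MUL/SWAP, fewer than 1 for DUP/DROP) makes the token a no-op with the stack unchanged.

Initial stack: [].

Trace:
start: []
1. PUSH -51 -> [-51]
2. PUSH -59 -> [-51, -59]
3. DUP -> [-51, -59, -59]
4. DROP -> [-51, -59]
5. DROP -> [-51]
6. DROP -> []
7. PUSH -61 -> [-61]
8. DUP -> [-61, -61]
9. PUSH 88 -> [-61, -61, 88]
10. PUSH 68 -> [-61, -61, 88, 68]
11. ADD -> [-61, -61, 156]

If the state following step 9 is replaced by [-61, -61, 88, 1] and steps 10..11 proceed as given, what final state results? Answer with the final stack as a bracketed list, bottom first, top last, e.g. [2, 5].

state after step 9 := [-61, -61, 88, 1]
10. PUSH 68 -> [-61, -61, 88, 1, 68]
11. ADD -> [-61, -61, 88, 69]

[-61, -61, 88, 69]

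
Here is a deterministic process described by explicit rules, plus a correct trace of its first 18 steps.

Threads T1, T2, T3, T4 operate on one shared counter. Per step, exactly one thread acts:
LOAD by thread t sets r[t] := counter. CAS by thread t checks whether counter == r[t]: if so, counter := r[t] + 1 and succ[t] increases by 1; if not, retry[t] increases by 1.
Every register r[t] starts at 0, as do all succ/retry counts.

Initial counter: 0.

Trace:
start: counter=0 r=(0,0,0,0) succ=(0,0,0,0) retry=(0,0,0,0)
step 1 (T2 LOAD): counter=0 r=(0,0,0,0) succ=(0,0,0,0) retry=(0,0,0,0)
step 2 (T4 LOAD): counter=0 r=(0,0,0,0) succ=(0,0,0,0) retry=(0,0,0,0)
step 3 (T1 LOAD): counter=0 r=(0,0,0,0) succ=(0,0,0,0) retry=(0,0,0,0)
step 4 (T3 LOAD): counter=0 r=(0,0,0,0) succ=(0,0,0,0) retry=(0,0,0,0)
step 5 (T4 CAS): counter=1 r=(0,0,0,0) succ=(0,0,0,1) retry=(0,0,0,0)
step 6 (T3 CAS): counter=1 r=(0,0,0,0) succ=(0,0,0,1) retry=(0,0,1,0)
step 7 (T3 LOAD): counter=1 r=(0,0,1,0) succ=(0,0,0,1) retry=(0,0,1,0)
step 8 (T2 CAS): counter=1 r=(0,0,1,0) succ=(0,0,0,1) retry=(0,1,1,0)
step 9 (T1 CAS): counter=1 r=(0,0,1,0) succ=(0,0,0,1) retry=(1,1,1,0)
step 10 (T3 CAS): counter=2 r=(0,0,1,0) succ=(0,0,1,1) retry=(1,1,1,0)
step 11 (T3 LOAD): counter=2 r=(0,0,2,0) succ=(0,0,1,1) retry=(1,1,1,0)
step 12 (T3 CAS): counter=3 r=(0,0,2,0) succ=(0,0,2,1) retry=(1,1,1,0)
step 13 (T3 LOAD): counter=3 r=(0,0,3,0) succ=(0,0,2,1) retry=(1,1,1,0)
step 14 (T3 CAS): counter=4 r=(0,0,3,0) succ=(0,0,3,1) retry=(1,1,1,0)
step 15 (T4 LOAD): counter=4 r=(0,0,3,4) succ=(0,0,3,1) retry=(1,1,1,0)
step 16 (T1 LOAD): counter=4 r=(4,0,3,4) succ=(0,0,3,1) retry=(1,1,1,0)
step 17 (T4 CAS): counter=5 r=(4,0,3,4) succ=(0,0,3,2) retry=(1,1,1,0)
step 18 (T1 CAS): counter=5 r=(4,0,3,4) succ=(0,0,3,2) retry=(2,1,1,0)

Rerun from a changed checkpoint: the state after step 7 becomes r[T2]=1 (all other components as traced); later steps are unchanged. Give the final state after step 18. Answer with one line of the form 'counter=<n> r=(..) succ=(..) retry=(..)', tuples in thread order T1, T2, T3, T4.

counter=5 r=(4,1,3,4) succ=(0,1,2,2) retry=(2,0,2,0)

state after step 7 := counter=1 r=(0,1,1,0) succ=(0,0,0,1) retry=(0,0,1,0)
step 8 (T2 CAS): counter=2 r=(0,1,1,0) succ=(0,1,0,1) retry=(0,0,1,0)
step 9 (T1 CAS): counter=2 r=(0,1,1,0) succ=(0,1,0,1) retry=(1,0,1,0)
step 10 (T3 CAS): counter=2 r=(0,1,1,0) succ=(0,1,0,1) retry=(1,0,2,0)
step 11 (T3 LOAD): counter=2 r=(0,1,2,0) succ=(0,1,0,1) retry=(1,0,2,0)
step 12 (T3 CAS): counter=3 r=(0,1,2,0) succ=(0,1,1,1) retry=(1,0,2,0)
step 13 (T3 LOAD): counter=3 r=(0,1,3,0) succ=(0,1,1,1) retry=(1,0,2,0)
step 14 (T3 CAS): counter=4 r=(0,1,3,0) succ=(0,1,2,1) retry=(1,0,2,0)
step 15 (T4 LOAD): counter=4 r=(0,1,3,4) succ=(0,1,2,1) retry=(1,0,2,0)
step 16 (T1 LOAD): counter=4 r=(4,1,3,4) succ=(0,1,2,1) retry=(1,0,2,0)
step 17 (T4 CAS): counter=5 r=(4,1,3,4) succ=(0,1,2,2) retry=(1,0,2,0)
step 18 (T1 CAS): counter=5 r=(4,1,3,4) succ=(0,1,2,2) retry=(2,0,2,0)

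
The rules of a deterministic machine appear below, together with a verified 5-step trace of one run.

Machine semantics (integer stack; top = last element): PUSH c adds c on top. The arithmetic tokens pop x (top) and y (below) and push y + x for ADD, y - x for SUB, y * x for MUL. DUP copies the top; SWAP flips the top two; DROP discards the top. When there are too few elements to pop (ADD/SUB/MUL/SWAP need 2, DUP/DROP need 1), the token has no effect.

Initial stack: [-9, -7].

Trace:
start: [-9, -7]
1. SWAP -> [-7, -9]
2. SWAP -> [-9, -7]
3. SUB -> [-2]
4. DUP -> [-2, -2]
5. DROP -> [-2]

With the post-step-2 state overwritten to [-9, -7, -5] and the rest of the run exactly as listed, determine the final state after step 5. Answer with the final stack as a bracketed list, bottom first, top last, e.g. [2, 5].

state after step 2 := [-9, -7, -5]
3. SUB -> [-9, -2]
4. DUP -> [-9, -2, -2]
5. DROP -> [-9, -2]

[-9, -2]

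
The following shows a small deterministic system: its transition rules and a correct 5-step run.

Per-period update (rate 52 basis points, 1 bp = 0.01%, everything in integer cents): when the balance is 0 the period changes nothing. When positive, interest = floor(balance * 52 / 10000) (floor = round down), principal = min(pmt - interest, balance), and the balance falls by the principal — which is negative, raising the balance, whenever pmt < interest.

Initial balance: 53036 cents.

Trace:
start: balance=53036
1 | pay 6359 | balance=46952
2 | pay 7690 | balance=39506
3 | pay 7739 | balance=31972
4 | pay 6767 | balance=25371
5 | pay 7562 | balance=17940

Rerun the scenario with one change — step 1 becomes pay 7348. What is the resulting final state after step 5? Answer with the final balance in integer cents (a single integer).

(re-executing from step 1 with the substitution; state before step 1: balance=53036)
1 | pay 7348 | balance=45963
2 | pay 7690 | balance=38512
3 | pay 7739 | balance=30973
4 | pay 6767 | balance=24367
5 | pay 7562 | balance=16931

16931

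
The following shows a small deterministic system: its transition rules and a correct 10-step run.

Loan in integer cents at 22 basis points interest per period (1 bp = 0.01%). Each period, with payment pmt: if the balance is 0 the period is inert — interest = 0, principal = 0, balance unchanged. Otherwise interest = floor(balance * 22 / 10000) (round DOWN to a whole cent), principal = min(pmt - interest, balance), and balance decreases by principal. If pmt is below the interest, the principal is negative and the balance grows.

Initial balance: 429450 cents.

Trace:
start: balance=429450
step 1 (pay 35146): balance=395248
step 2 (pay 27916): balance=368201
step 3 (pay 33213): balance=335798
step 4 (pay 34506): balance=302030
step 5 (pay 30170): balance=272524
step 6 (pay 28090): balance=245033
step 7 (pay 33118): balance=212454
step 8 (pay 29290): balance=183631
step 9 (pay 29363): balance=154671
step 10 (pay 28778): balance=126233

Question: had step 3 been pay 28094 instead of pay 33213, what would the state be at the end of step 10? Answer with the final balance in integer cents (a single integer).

(re-executing from step 3 with the substitution; state before step 3: balance=368201)
step 3 (pay 28094): balance=340917
step 4 (pay 34506): balance=307161
step 5 (pay 30170): balance=277666
step 6 (pay 28090): balance=250186
step 7 (pay 33118): balance=217618
step 8 (pay 29290): balance=188806
step 9 (pay 29363): balance=159858
step 10 (pay 28778): balance=131431

131431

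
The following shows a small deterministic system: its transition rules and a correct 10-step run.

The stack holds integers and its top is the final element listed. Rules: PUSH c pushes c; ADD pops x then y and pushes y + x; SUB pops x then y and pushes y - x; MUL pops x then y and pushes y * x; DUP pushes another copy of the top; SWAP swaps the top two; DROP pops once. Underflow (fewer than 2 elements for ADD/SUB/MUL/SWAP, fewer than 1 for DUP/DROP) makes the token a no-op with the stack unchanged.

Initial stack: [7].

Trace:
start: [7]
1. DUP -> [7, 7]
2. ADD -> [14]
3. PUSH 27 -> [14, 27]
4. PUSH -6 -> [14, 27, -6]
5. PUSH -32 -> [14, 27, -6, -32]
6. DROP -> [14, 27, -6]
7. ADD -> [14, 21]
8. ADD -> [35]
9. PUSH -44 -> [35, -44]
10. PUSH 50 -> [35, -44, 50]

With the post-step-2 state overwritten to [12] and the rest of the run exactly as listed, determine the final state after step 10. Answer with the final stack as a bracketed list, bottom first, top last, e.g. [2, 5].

[33, -44, 50]

state after step 2 := [12]
3. PUSH 27 -> [12, 27]
4. PUSH -6 -> [12, 27, -6]
5. PUSH -32 -> [12, 27, -6, -32]
6. DROP -> [12, 27, -6]
7. ADD -> [12, 21]
8. ADD -> [33]
9. PUSH -44 -> [33, -44]
10. PUSH 50 -> [33, -44, 50]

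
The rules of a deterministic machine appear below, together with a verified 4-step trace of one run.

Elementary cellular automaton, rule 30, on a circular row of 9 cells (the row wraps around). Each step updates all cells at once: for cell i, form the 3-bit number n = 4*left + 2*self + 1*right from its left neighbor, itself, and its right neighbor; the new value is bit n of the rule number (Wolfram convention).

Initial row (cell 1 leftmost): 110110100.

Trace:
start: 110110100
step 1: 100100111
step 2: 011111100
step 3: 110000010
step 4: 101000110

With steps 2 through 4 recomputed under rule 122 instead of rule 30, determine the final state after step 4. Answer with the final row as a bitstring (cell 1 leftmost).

111011100

(re-executing steps 2..4 under rule 122; state before step 2: 100100111)
step 2: 111011100
step 3: 101110111
step 4: 111011100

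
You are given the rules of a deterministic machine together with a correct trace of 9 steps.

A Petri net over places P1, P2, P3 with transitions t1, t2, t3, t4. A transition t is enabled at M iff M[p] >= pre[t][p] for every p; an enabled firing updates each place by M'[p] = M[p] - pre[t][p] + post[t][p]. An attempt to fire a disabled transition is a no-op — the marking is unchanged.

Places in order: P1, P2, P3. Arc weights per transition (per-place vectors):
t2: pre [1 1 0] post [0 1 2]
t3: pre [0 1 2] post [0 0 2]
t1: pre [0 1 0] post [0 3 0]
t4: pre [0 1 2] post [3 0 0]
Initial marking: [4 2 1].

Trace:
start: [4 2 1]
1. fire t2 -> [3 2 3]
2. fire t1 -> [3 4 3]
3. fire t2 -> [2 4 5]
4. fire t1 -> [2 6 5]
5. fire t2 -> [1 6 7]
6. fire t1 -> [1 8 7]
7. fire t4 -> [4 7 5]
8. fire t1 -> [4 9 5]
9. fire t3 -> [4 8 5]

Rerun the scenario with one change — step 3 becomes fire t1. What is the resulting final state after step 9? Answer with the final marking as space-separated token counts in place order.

(re-executing from step 3 with the substitution; state before step 3: [3 4 3])
3. fire t1 -> [3 6 3]
4. fire t1 -> [3 8 3]
5. fire t2 -> [2 8 5]
6. fire t1 -> [2 10 5]
7. fire t4 -> [5 9 3]
8. fire t1 -> [5 11 3]
9. fire t3 -> [5 10 3]

5 10 3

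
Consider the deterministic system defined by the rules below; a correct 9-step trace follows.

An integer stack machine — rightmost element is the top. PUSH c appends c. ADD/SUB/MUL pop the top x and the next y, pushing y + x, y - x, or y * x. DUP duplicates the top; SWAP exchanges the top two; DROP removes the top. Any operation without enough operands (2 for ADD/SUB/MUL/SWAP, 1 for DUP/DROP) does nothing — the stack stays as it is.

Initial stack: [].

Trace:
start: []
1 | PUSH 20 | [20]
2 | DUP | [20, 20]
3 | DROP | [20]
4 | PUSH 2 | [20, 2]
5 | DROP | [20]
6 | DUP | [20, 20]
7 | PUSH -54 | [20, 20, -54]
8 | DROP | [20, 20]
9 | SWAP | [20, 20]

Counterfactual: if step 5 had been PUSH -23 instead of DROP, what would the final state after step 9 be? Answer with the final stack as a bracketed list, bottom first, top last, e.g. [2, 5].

[20, 2, -23, -23]

(re-executing from step 5 with the substitution; state before step 5: [20, 2])
5 | PUSH -23 | [20, 2, -23]
6 | DUP | [20, 2, -23, -23]
7 | PUSH -54 | [20, 2, -23, -23, -54]
8 | DROP | [20, 2, -23, -23]
9 | SWAP | [20, 2, -23, -23]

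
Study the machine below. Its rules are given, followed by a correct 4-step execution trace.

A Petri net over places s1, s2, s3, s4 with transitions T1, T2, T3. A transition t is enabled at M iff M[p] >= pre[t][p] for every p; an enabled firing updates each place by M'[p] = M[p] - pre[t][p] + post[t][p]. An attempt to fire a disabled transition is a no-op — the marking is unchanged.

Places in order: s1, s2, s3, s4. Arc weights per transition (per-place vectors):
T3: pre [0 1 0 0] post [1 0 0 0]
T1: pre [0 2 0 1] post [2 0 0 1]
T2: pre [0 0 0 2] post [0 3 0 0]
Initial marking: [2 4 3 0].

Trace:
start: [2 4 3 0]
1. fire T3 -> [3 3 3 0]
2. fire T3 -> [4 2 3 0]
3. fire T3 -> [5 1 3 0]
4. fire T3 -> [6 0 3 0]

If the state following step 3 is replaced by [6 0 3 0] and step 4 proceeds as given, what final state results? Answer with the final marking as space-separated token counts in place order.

state after step 3 := [6 0 3 0]
4. fire T3 -> [6 0 3 0]

6 0 3 0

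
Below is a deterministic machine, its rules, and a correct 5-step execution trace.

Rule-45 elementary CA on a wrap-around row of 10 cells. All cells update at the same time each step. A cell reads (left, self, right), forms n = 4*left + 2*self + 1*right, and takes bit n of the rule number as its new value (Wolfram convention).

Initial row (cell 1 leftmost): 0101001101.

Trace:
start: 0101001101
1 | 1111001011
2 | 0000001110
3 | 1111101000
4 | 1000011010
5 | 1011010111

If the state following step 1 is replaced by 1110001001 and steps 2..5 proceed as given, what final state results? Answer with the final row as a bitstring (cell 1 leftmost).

0011001101

state after step 1 := 1110001001
2 | 0000101001
3 | 0110111001
4 | 1101100001
5 | 0011001101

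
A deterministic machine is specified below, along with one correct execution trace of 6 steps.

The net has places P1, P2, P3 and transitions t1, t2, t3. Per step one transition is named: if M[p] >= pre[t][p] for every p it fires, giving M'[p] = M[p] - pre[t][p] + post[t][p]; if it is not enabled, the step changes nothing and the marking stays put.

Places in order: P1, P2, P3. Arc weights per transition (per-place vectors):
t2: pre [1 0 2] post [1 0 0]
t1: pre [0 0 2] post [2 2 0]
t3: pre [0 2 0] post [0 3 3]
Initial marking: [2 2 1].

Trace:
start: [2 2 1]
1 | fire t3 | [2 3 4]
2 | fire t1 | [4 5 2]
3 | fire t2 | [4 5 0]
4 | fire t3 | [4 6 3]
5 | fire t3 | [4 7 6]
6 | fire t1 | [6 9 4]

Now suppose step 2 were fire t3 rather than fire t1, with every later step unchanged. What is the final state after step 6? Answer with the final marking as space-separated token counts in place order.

4 8 9

(re-executing from step 2 with the substitution; state before step 2: [2 3 4])
2 | fire t3 | [2 4 7]
3 | fire t2 | [2 4 5]
4 | fire t3 | [2 5 8]
5 | fire t3 | [2 6 11]
6 | fire t1 | [4 8 9]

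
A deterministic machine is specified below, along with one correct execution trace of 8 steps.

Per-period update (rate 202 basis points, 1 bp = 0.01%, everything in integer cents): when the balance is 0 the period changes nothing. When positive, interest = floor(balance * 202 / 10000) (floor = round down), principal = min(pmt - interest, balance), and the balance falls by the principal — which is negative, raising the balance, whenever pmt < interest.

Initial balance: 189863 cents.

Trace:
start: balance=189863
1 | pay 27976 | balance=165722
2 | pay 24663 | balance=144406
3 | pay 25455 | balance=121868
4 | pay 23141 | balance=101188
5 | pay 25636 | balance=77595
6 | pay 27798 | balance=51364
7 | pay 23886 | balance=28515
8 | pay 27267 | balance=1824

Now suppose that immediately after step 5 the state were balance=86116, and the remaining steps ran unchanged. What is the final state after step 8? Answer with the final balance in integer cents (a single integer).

10872

state after step 5 := balance=86116
6 | pay 27798 | balance=60057
7 | pay 23886 | balance=37384
8 | pay 27267 | balance=10872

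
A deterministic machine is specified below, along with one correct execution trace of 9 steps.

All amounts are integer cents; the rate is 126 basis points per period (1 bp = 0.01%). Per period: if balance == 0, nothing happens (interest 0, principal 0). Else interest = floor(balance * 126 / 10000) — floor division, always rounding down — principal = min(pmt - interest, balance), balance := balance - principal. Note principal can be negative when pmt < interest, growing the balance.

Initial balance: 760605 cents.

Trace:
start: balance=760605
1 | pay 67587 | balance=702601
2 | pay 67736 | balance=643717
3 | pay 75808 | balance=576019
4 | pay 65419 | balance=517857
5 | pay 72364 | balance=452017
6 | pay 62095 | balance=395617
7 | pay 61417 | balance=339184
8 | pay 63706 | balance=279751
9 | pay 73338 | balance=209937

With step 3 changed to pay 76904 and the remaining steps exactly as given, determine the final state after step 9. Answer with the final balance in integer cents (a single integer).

(re-executing from step 3 with the substitution; state before step 3: balance=643717)
3 | pay 76904 | balance=574923
4 | pay 65419 | balance=516748
5 | pay 72364 | balance=450895
6 | pay 62095 | balance=394481
7 | pay 61417 | balance=338034
8 | pay 63706 | balance=278587
9 | pay 73338 | balance=208759

208759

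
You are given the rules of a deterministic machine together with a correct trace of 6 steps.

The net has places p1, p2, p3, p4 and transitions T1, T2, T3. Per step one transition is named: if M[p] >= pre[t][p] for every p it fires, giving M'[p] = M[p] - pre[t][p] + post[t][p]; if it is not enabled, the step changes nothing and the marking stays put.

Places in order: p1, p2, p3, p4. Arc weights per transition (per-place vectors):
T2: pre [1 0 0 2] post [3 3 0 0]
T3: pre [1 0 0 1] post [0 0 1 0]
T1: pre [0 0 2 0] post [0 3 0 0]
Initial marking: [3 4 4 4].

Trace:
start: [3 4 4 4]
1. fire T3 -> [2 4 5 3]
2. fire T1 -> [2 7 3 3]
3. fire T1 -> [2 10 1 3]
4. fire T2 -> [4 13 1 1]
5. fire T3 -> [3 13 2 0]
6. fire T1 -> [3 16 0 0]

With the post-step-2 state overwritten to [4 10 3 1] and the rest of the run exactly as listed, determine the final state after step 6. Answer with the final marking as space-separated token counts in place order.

3 16 0 0

state after step 2 := [4 10 3 1]
3. fire T1 -> [4 13 1 1]
4. fire T2 -> [4 13 1 1]
5. fire T3 -> [3 13 2 0]
6. fire T1 -> [3 16 0 0]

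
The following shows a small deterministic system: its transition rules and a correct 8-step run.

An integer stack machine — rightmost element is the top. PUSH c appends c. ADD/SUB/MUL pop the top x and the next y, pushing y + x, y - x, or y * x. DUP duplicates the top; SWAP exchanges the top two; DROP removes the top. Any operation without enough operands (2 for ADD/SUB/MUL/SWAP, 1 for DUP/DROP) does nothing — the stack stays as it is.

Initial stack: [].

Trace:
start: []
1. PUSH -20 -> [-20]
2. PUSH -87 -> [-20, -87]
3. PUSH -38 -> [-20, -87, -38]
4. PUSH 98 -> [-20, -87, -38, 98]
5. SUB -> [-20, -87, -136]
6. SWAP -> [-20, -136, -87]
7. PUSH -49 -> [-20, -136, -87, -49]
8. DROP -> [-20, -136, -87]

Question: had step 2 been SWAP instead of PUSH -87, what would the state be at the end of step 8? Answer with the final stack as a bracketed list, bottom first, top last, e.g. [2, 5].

(re-executing from step 2 with the substitution; state before step 2: [-20])
2. SWAP -> [-20]
3. PUSH -38 -> [-20, -38]
4. PUSH 98 -> [-20, -38, 98]
5. SUB -> [-20, -136]
6. SWAP -> [-136, -20]
7. PUSH -49 -> [-136, -20, -49]
8. DROP -> [-136, -20]

[-136, -20]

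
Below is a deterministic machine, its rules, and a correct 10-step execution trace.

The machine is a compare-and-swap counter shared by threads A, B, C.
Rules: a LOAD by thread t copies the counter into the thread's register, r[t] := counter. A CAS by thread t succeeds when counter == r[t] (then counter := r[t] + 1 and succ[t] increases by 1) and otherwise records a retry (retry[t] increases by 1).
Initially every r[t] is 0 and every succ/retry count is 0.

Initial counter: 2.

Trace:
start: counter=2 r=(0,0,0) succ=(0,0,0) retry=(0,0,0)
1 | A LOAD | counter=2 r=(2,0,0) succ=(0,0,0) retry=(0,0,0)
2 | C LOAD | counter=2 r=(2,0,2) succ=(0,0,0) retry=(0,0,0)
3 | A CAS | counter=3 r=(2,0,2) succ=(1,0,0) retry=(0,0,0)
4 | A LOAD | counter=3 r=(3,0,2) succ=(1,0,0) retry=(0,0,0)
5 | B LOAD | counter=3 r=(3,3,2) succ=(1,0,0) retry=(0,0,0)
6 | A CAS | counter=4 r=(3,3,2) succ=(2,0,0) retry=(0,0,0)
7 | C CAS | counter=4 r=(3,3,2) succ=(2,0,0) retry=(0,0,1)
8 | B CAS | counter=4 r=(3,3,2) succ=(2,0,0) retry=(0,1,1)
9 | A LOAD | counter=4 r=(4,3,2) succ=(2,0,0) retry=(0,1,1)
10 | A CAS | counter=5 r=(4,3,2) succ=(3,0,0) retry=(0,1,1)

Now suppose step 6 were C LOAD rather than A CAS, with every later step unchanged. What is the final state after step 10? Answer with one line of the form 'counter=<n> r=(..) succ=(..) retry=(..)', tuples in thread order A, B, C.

counter=5 r=(4,3,3) succ=(2,0,1) retry=(0,1,0)

(re-executing from step 6 with the substitution; state before step 6: counter=3 r=(3,3,2) succ=(1,0,0) retry=(0,0,0))
6 | C LOAD | counter=3 r=(3,3,3) succ=(1,0,0) retry=(0,0,0)
7 | C CAS | counter=4 r=(3,3,3) succ=(1,0,1) retry=(0,0,0)
8 | B CAS | counter=4 r=(3,3,3) succ=(1,0,1) retry=(0,1,0)
9 | A LOAD | counter=4 r=(4,3,3) succ=(1,0,1) retry=(0,1,0)
10 | A CAS | counter=5 r=(4,3,3) succ=(2,0,1) retry=(0,1,0)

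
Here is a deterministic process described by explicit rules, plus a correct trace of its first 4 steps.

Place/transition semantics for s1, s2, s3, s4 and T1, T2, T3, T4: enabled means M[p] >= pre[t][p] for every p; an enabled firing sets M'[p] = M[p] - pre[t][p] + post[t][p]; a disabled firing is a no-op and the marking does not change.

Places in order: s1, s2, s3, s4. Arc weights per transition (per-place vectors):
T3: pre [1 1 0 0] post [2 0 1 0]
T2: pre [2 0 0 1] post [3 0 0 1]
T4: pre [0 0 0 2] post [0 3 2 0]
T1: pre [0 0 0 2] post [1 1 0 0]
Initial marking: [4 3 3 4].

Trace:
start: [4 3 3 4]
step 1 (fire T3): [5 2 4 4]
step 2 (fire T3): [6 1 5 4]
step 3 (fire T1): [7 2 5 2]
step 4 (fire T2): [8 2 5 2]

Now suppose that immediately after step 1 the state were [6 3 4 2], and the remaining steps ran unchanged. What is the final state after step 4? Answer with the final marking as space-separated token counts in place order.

8 3 5 0

state after step 1 := [6 3 4 2]
step 2 (fire T3): [7 2 5 2]
step 3 (fire T1): [8 3 5 0]
step 4 (fire T2): [8 3 5 0]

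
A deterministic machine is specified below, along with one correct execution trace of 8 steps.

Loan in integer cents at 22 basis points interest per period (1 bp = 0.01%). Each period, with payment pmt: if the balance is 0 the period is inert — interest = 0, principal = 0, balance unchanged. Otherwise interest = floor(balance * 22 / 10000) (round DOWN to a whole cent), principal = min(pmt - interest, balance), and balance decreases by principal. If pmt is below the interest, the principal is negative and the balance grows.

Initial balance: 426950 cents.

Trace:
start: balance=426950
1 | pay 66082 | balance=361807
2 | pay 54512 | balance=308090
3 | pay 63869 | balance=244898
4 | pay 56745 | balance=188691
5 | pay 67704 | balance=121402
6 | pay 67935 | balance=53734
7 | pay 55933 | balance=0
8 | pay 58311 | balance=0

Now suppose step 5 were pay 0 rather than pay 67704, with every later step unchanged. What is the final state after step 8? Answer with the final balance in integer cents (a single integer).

(re-executing from step 5 with the substitution; state before step 5: balance=188691)
5 | pay 0 | balance=189106
6 | pay 67935 | balance=121587
7 | pay 55933 | balance=65921
8 | pay 58311 | balance=7755

7755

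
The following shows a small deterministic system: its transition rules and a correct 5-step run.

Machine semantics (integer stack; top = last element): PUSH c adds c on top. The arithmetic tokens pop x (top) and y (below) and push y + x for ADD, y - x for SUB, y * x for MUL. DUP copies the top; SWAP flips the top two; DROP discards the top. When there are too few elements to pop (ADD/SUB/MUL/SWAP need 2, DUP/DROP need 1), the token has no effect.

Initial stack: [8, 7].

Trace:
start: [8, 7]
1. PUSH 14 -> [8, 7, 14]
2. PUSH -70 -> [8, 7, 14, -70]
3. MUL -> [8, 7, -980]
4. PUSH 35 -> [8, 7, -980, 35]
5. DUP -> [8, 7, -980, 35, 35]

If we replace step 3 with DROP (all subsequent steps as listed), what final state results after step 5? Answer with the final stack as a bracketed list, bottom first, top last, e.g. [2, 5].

[8, 7, 14, 35, 35]

(re-executing from step 3 with the substitution; state before step 3: [8, 7, 14, -70])
3. DROP -> [8, 7, 14]
4. PUSH 35 -> [8, 7, 14, 35]
5. DUP -> [8, 7, 14, 35, 35]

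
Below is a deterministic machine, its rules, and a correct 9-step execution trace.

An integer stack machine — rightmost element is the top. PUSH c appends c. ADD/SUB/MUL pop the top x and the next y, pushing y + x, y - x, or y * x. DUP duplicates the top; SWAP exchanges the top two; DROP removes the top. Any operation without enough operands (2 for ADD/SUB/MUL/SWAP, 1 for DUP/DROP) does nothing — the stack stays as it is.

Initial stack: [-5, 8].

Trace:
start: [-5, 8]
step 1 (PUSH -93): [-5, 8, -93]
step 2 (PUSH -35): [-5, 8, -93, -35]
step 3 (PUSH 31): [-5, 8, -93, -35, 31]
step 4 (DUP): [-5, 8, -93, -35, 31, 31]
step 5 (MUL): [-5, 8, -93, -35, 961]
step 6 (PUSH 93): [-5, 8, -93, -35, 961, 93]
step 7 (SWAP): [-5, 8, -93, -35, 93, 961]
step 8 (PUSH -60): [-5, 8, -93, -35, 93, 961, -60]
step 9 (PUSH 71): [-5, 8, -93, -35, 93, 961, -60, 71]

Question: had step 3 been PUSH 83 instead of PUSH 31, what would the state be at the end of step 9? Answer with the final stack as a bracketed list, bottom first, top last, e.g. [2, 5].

(re-executing from step 3 with the substitution; state before step 3: [-5, 8, -93, -35])
step 3 (PUSH 83): [-5, 8, -93, -35, 83]
step 4 (DUP): [-5, 8, -93, -35, 83, 83]
step 5 (MUL): [-5, 8, -93, -35, 6889]
step 6 (PUSH 93): [-5, 8, -93, -35, 6889, 93]
step 7 (SWAP): [-5, 8, -93, -35, 93, 6889]
step 8 (PUSH -60): [-5, 8, -93, -35, 93, 6889, -60]
step 9 (PUSH 71): [-5, 8, -93, -35, 93, 6889, -60, 71]

[-5, 8, -93, -35, 93, 6889, -60, 71]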